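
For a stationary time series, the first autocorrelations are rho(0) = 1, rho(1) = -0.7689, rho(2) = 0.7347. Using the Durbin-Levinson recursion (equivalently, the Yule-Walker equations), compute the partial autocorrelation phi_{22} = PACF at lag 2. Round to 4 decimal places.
\phi_{22} = 0.3510

The PACF at lag k is phi_{kk}, the last component of the solution
to the Yule-Walker system G_k phi = r_k where
  (G_k)_{ij} = rho(|i - j|), (r_k)_i = rho(i), i,j = 1..k.
Equivalently, Durbin-Levinson gives phi_{kk} iteratively:
  phi_{11} = rho(1)
  phi_{kk} = [rho(k) - sum_{j=1..k-1} phi_{k-1,j} rho(k-j)]
            / [1 - sum_{j=1..k-1} phi_{k-1,j} rho(j)],
  phi_{k,j} = phi_{k-1,j} - phi_{kk} phi_{k-1,k-j},  j = 1..k-1.
Step k = 1:
  phi_11 = rho(1) = -0.7689.
Step k = 2:
  phi_22 = [rho(2) - phi_11 rho(1)] / [1 - phi_11 rho(1)] = [0.7347 - (-0.7689)(-0.7689)] / [1 - (-0.7689)(-0.7689)]
         = 0.14349279 / 0.40879279 = 0.351.
Therefore phi_{22} = 0.3510.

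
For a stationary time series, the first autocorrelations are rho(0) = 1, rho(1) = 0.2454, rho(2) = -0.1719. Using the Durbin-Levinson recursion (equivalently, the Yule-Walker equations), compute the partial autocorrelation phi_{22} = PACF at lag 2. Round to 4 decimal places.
\phi_{22} = -0.2470

The PACF at lag k is phi_{kk}, the last component of the solution
to the Yule-Walker system G_k phi = r_k where
  (G_k)_{ij} = rho(|i - j|), (r_k)_i = rho(i), i,j = 1..k.
Equivalently, Durbin-Levinson gives phi_{kk} iteratively:
  phi_{11} = rho(1)
  phi_{kk} = [rho(k) - sum_{j=1..k-1} phi_{k-1,j} rho(k-j)]
            / [1 - sum_{j=1..k-1} phi_{k-1,j} rho(j)],
  phi_{k,j} = phi_{k-1,j} - phi_{kk} phi_{k-1,k-j},  j = 1..k-1.
Step k = 1:
  phi_11 = rho(1) = 0.2454.
Step k = 2:
  phi_22 = [rho(2) - phi_11 rho(1)] / [1 - phi_11 rho(1)] = [-0.1719 - (0.2454)(0.2454)] / [1 - (0.2454)(0.2454)]
         = -0.23212116 / 0.93977884 = -0.247.
Therefore phi_{22} = -0.2470.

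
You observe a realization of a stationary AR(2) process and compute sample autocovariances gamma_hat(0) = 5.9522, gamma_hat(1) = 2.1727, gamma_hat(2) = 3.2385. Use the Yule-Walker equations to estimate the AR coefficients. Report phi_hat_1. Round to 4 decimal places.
\hat\phi_{1} = 0.1920

The Yule-Walker equations for an AR(p) process read, in matrix form,
  Gamma_p phi = r_p,   with   (Gamma_p)_{ij} = gamma(|i - j|),
                       (r_p)_i = gamma(i),   i,j = 1..p.
Substitute the sample gammas (Toeplitz matrix and right-hand side of size 2):
  Gamma_p = [[5.9522, 2.1727], [2.1727, 5.9522]]
  r_p     = [2.1727, 3.2385]
Written out:
  5.9522 phi_1 + 2.1727 phi_2 = 2.1727
  2.1727 phi_1 + 5.9522 phi_2 = 3.2385
Solve by Cramer's rule:
  det = gamma(0)^2 - gamma(1)^2 = (5.9522)^2 - (2.1727)^2 = 35.42868484 - 4.72062529 = 30.70805955
  phi_hat_1 = [gamma(1) gamma(0) - gamma(1) gamma(2)] / det = [(2.1727)(5.9522) - (2.1727)(3.2385)] / 30.70805955 = 5.89605599 / 30.70805955 = 0.192
  phi_hat_2 = [gamma(0) gamma(2) - gamma(1)^2] / det = [(5.9522)(3.2385) - (2.1727)^2] / 30.70805955 = 14.55557441 / 30.70805955 = 0.474
So phi_hat = [0.1920, 0.4740].
Therefore phi_hat_1 = 0.1920.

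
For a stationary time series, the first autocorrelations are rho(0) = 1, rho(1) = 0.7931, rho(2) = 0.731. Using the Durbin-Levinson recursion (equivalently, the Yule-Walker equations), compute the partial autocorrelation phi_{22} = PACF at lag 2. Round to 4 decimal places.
\phi_{22} = 0.2749

The PACF at lag k is phi_{kk}, the last component of the solution
to the Yule-Walker system G_k phi = r_k where
  (G_k)_{ij} = rho(|i - j|), (r_k)_i = rho(i), i,j = 1..k.
Equivalently, Durbin-Levinson gives phi_{kk} iteratively:
  phi_{11} = rho(1)
  phi_{kk} = [rho(k) - sum_{j=1..k-1} phi_{k-1,j} rho(k-j)]
            / [1 - sum_{j=1..k-1} phi_{k-1,j} rho(j)],
  phi_{k,j} = phi_{k-1,j} - phi_{kk} phi_{k-1,k-j},  j = 1..k-1.
Step k = 1:
  phi_11 = rho(1) = 0.7931.
Step k = 2:
  phi_22 = [rho(2) - phi_11 rho(1)] / [1 - phi_11 rho(1)] = [0.731 - (0.7931)(0.7931)] / [1 - (0.7931)(0.7931)]
         = 0.10199239 / 0.37099239 = 0.2749.
Therefore phi_{22} = 0.2749.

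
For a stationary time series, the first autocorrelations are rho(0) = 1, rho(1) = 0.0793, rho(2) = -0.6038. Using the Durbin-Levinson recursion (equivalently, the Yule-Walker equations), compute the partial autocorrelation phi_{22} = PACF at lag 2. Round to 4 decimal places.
\phi_{22} = -0.6139

The PACF at lag k is phi_{kk}, the last component of the solution
to the Yule-Walker system G_k phi = r_k where
  (G_k)_{ij} = rho(|i - j|), (r_k)_i = rho(i), i,j = 1..k.
Equivalently, Durbin-Levinson gives phi_{kk} iteratively:
  phi_{11} = rho(1)
  phi_{kk} = [rho(k) - sum_{j=1..k-1} phi_{k-1,j} rho(k-j)]
            / [1 - sum_{j=1..k-1} phi_{k-1,j} rho(j)],
  phi_{k,j} = phi_{k-1,j} - phi_{kk} phi_{k-1,k-j},  j = 1..k-1.
Step k = 1:
  phi_11 = rho(1) = 0.0793.
Step k = 2:
  phi_22 = [rho(2) - phi_11 rho(1)] / [1 - phi_11 rho(1)] = [-0.6038 - (0.0793)(0.0793)] / [1 - (0.0793)(0.0793)]
         = -0.61008849 / 0.99371151 = -0.6139.
Therefore phi_{22} = -0.6139.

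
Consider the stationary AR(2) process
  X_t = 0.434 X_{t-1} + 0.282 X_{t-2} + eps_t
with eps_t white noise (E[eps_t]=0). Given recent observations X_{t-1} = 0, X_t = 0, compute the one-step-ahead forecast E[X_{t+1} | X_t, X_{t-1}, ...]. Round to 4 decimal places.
E[X_{t+1} \mid \mathcal F_t] = 0.0000

For an AR(p) model X_t = c + sum_i phi_i X_{t-i} + eps_t, the
one-step-ahead conditional mean is
  E[X_{t+1} | X_t, ...] = c + sum_i phi_i X_{t+1-i}.
Substitute known values:
  E[X_{t+1} | ...] = (0.434) * (0) + (0.282) * (0)
                   = 0.0000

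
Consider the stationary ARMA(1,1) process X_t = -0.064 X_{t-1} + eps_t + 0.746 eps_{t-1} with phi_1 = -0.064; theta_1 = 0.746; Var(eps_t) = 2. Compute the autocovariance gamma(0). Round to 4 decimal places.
\gamma(0) = 2.9341

Multiply the model equation by X_{t-k} and take expectations. With theta_0 = psi_0 = 1 and psi_j the MA(infinity) weights, this gives
  gamma(k) - sum_i phi_i gamma(k-i) = c_k,
  c_k = sigma^2 * sum_{j=k..q} theta_j psi_{j-k}   (c_k = 0 for k > q),
using gamma(-m) = gamma(m).
psi-weights needed (psi_j = theta_j + sum_i phi_i psi_{j-i}):
  psi_1 = theta_1 + phi_1 = 0.746 + (-0.064) = 0.682
Right-hand sides:
  c_0 = sigma^2 (1 + theta_1 psi_1) = 2 * (1 + (0.746)(0.682)) = 2 * 1.508772 = 3.017544
  c_1 = sigma^2 theta_1 = 2 * (0.746) = 1.492
  c_2 = 0
Equations for k = 0 and k = 1 (AR order 1):
  gamma(0) = phi_1 gamma(1) + c_0
  gamma(1) = phi_1 gamma(0) + c_1
Substituting the second into the first: gamma(0) (1 - phi_1^2) = c_0 + phi_1 c_1, so
  gamma(0) = (c_0 + phi_1 c_1) / (1 - phi_1^2) = (3.017544 + (-0.064)(1.492)) / (1 - (-0.064)^2) = 2.922056 / 0.995904 = 2.934074.
Therefore gamma(0) = 2.9341 (to 4 decimal places).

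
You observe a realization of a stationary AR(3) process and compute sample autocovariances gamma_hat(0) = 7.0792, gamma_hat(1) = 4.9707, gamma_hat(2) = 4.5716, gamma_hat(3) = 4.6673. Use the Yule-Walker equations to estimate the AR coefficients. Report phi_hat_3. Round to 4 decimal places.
\hat\phi_{3} = 0.2840

The Yule-Walker equations for an AR(p) process read, in matrix form,
  Gamma_p phi = r_p,   with   (Gamma_p)_{ij} = gamma(|i - j|),
                       (r_p)_i = gamma(i),   i,j = 1..p.
Substitute the sample gammas (Toeplitz matrix and right-hand side of size 3):
  Gamma_p = [[7.0792, 4.9707, 4.5716], [4.9707, 7.0792, 4.9707], [4.5716, 4.9707, 7.0792]]
  r_p     = [4.9707, 4.5716, 4.6673]
Written out (R1..R3):
  (R1) 7.0792 phi_1 + 4.9707 phi_2 + 4.5716 phi_3 = 4.9707
  (R2) 4.9707 phi_1 + 7.0792 phi_2 + 4.9707 phi_3 = 4.5716
  (R3) 4.5716 phi_1 + 4.9707 phi_2 + 7.0792 phi_3 = 4.6673
Gaussian elimination:
  R2 <- R2 - (4.9707/7.0792) R1 = R2 - (0.702156) R1:  3.588995 phi_2 + 1.760725 phi_3 = 1.081395
  R3 <- R3 - (4.5716/7.0792) R1 = R3 - (0.645779) R1:  1.760725 phi_2 + 4.126956 phi_3 = 1.457325
  R3 <- R3 - (1.760725/3.588995) R2 = R3 - (0.49059) R2:  3.263161 phi_3 = 0.926804
Back-substitution:
  phi_hat_3 = 0.926804 / 3.263161 = 0.28402
  phi_hat_2 = (1.081395 - (1.760725)(0.28402)) / 3.588995 = 0.161971
  phi_hat_1 = (4.9707 - (4.9707)(0.161971) - (4.5716)(0.28402)) / 7.0792 = 0.405012
So phi_hat = [0.4050, 0.1620, 0.2840].
Therefore phi_hat_3 = 0.2840.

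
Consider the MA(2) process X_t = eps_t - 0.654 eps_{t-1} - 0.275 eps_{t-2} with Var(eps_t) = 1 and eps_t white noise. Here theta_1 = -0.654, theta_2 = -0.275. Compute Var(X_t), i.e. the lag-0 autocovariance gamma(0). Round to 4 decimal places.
\gamma(0) = 1.5033

For an MA(q) process X_t = eps_t + sum_i theta_i eps_{t-i} with
Var(eps_t) = sigma^2, the variance is
  gamma(0) = sigma^2 * (1 + sum_i theta_i^2).
  sum_i theta_i^2 = (-0.654)^2 + (-0.275)^2 = 0.427716 + 0.075625 = 0.503341.
  gamma(0) = 1 * (1 + 0.503341) = 1 * 1.503341 = 1.503341, which rounds to 1.5033.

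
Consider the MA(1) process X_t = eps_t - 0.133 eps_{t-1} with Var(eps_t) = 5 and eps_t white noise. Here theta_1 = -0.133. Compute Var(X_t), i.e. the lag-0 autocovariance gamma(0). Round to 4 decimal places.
\gamma(0) = 5.0884

For an MA(q) process X_t = eps_t + sum_i theta_i eps_{t-i} with
Var(eps_t) = sigma^2, the variance is
  gamma(0) = sigma^2 * (1 + sum_i theta_i^2).
  sum_i theta_i^2 = (-0.133)^2 = 0.017689.
  gamma(0) = 5 * (1 + 0.017689) = 5 * 1.017689 = 5.088445, which rounds to 5.0884.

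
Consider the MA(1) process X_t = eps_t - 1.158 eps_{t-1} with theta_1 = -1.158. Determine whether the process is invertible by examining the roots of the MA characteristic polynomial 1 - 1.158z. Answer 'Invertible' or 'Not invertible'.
\text{Not invertible}

The MA(q) characteristic polynomial is P(z) = 1 - 1.158z.
Invertibility requires all roots to lie outside the unit circle, i.e. |z| > 1 for every root.
This is linear in z: 1 + (-1.158) z = 0  =>  z = -1/(-1.158) = 0.863558,  |z| = 0.863558.
Moduli of all roots: 0.8636.
All moduli strictly greater than 1? No.
Verdict: Not invertible.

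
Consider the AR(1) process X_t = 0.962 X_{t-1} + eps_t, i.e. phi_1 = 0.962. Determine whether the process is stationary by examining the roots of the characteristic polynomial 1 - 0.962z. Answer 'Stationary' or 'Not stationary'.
\text{Stationary}

The AR(p) characteristic polynomial is P(z) = 1 - 0.962z.
Stationarity requires all roots to lie outside the unit circle, i.e. |z| > 1 for every root.
This is linear in z: 1 + (-0.962) z = 0  =>  z = -1/(-0.962) = 1.039501,  |z| = 1.039501.
Moduli of all roots: 1.0395.
All moduli strictly greater than 1? Yes.
Verdict: Stationary.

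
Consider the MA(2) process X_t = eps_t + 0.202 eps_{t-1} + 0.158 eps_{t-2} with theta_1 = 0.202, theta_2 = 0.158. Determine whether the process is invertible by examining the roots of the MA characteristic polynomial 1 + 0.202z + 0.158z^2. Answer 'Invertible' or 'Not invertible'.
\text{Invertible}

The MA(q) characteristic polynomial is P(z) = 1 + 0.202z + 0.158z^2.
Invertibility requires all roots to lie outside the unit circle, i.e. |z| > 1 for every root.
Set 1 + (0.202) z + (0.158) z^2 = 0, i.e. a z^2 + b z + c = 0 with a = 0.158, b = 0.202, c = 1.
Discriminant D = b^2 - 4ac = (0.202)^2 - 4*(0.158)*1 = 0.040804 - (0.632) = -0.591196.
D < 0, so the roots are the complex-conjugate pair z = (-b +/- i sqrt(-D)) / (2a) = -0.6392 +/- 2.4332i.
For a conjugate pair |z|^2 = z * conj(z) = (product of roots) = c/a = 1/(0.158) = 6.329114, so |z| = sqrt(6.329114) = 2.5158 for both roots.
Moduli of all roots: 2.5158, 2.5158.
All moduli strictly greater than 1? Yes.
Verdict: Invertible.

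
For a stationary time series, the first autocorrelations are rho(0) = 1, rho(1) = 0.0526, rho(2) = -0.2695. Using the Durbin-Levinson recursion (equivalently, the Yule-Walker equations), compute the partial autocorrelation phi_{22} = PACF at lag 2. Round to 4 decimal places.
\phi_{22} = -0.2730

The PACF at lag k is phi_{kk}, the last component of the solution
to the Yule-Walker system G_k phi = r_k where
  (G_k)_{ij} = rho(|i - j|), (r_k)_i = rho(i), i,j = 1..k.
Equivalently, Durbin-Levinson gives phi_{kk} iteratively:
  phi_{11} = rho(1)
  phi_{kk} = [rho(k) - sum_{j=1..k-1} phi_{k-1,j} rho(k-j)]
            / [1 - sum_{j=1..k-1} phi_{k-1,j} rho(j)],
  phi_{k,j} = phi_{k-1,j} - phi_{kk} phi_{k-1,k-j},  j = 1..k-1.
Step k = 1:
  phi_11 = rho(1) = 0.0526.
Step k = 2:
  phi_22 = [rho(2) - phi_11 rho(1)] / [1 - phi_11 rho(1)] = [-0.2695 - (0.0526)(0.0526)] / [1 - (0.0526)(0.0526)]
         = -0.27226676 / 0.99723324 = -0.273.
Therefore phi_{22} = -0.2730.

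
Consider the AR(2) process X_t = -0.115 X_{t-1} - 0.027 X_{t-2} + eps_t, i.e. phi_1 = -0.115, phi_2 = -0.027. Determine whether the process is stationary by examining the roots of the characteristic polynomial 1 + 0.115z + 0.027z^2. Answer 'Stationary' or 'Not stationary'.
\text{Stationary}

The AR(p) characteristic polynomial is P(z) = 1 + 0.115z + 0.027z^2.
Stationarity requires all roots to lie outside the unit circle, i.e. |z| > 1 for every root.
Set 1 + (0.115) z + (0.027) z^2 = 0, i.e. a z^2 + b z + c = 0 with a = 0.027, b = 0.115, c = 1.
Discriminant D = b^2 - 4ac = (0.115)^2 - 4*(0.027)*1 = 0.013225 - (0.108) = -0.094775.
D < 0, so the roots are the complex-conjugate pair z = (-b +/- i sqrt(-D)) / (2a) = -2.1296 +/- 5.701i.
For a conjugate pair |z|^2 = z * conj(z) = (product of roots) = c/a = 1/(0.027) = 37.037037, so |z| = sqrt(37.037037) = 6.0858 for both roots.
Moduli of all roots: 6.0858, 6.0858.
All moduli strictly greater than 1? Yes.
Verdict: Stationary.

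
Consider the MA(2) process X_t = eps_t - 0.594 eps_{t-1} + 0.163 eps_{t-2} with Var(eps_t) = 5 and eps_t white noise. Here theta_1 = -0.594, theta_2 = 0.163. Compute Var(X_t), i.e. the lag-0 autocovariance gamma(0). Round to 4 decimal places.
\gamma(0) = 6.8970

For an MA(q) process X_t = eps_t + sum_i theta_i eps_{t-i} with
Var(eps_t) = sigma^2, the variance is
  gamma(0) = sigma^2 * (1 + sum_i theta_i^2).
  sum_i theta_i^2 = (-0.594)^2 + (0.163)^2 = 0.352836 + 0.026569 = 0.379405.
  gamma(0) = 5 * (1 + 0.379405) = 5 * 1.379405 = 6.897025, which rounds to 6.8970.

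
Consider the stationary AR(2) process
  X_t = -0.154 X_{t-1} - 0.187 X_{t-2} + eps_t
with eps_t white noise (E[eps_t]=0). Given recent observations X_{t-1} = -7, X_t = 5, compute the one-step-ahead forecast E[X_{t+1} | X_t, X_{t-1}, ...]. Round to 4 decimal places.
E[X_{t+1} \mid \mathcal F_t] = 0.5390

For an AR(p) model X_t = c + sum_i phi_i X_{t-i} + eps_t, the
one-step-ahead conditional mean is
  E[X_{t+1} | X_t, ...] = c + sum_i phi_i X_{t+1-i}.
Substitute known values:
  E[X_{t+1} | ...] = (-0.154) * (5) + (-0.187) * (-7)
                   = 0.5390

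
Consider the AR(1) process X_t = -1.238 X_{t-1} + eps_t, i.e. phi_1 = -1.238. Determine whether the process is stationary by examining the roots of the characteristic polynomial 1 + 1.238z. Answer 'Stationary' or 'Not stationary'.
\text{Not stationary}

The AR(p) characteristic polynomial is P(z) = 1 + 1.238z.
Stationarity requires all roots to lie outside the unit circle, i.e. |z| > 1 for every root.
This is linear in z: 1 + (1.238) z = 0  =>  z = -1/(1.238) = -0.807754,  |z| = 0.807754.
Moduli of all roots: 0.8078.
All moduli strictly greater than 1? No.
Verdict: Not stationary.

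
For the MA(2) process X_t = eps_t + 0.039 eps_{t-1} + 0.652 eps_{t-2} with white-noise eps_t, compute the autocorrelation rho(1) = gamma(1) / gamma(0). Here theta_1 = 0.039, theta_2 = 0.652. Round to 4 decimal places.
\rho(1) = 0.0452

For an MA(q) process with theta_0 = 1, the autocovariance is
  gamma(k) = sigma^2 * sum_{i=0..q-k} theta_i * theta_{i+k},
and rho(k) = gamma(k) / gamma(0). Sigma^2 cancels.
  numerator   = (1)*(0.039) + (0.039)*(0.652) = 0.064428.
  denominator = (1)^2 + (0.039)^2 + (0.652)^2 = 1.426625.
  rho(1) = 0.064428 / 1.426625 = 0.0452.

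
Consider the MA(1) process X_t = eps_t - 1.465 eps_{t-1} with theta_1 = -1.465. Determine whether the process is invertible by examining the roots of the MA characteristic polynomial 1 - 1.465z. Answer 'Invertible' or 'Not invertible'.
\text{Not invertible}

The MA(q) characteristic polynomial is P(z) = 1 - 1.465z.
Invertibility requires all roots to lie outside the unit circle, i.e. |z| > 1 for every root.
This is linear in z: 1 + (-1.465) z = 0  =>  z = -1/(-1.465) = 0.682594,  |z| = 0.682594.
Moduli of all roots: 0.6826.
All moduli strictly greater than 1? No.
Verdict: Not invertible.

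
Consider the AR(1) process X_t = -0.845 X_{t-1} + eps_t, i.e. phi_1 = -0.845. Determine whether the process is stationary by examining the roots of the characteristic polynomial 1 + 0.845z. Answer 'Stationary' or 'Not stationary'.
\text{Stationary}

The AR(p) characteristic polynomial is P(z) = 1 + 0.845z.
Stationarity requires all roots to lie outside the unit circle, i.e. |z| > 1 for every root.
This is linear in z: 1 + (0.845) z = 0  =>  z = -1/(0.845) = -1.183432,  |z| = 1.183432.
Moduli of all roots: 1.1834.
All moduli strictly greater than 1? Yes.
Verdict: Stationary.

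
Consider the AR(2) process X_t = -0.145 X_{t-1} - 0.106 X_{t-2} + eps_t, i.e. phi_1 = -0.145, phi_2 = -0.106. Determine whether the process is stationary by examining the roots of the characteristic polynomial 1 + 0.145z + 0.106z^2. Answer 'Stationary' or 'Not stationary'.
\text{Stationary}

The AR(p) characteristic polynomial is P(z) = 1 + 0.145z + 0.106z^2.
Stationarity requires all roots to lie outside the unit circle, i.e. |z| > 1 for every root.
Set 1 + (0.145) z + (0.106) z^2 = 0, i.e. a z^2 + b z + c = 0 with a = 0.106, b = 0.145, c = 1.
Discriminant D = b^2 - 4ac = (0.145)^2 - 4*(0.106)*1 = 0.021025 - (0.424) = -0.402975.
D < 0, so the roots are the complex-conjugate pair z = (-b +/- i sqrt(-D)) / (2a) = -0.684 +/- 2.9944i.
For a conjugate pair |z|^2 = z * conj(z) = (product of roots) = c/a = 1/(0.106) = 9.433962, so |z| = sqrt(9.433962) = 3.0715 for both roots.
Moduli of all roots: 3.0715, 3.0715.
All moduli strictly greater than 1? Yes.
Verdict: Stationary.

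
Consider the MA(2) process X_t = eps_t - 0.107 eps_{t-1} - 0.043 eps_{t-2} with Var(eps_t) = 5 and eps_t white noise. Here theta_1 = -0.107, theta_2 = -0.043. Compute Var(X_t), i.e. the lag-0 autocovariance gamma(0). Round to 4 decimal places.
\gamma(0) = 5.0665

For an MA(q) process X_t = eps_t + sum_i theta_i eps_{t-i} with
Var(eps_t) = sigma^2, the variance is
  gamma(0) = sigma^2 * (1 + sum_i theta_i^2).
  sum_i theta_i^2 = (-0.107)^2 + (-0.043)^2 = 0.011449 + 0.001849 = 0.013298.
  gamma(0) = 5 * (1 + 0.013298) = 5 * 1.013298 = 5.06649, which rounds to 5.0665.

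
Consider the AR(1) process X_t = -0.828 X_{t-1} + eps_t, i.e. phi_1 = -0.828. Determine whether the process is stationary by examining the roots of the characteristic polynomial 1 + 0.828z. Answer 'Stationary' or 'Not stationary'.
\text{Stationary}

The AR(p) characteristic polynomial is P(z) = 1 + 0.828z.
Stationarity requires all roots to lie outside the unit circle, i.e. |z| > 1 for every root.
This is linear in z: 1 + (0.828) z = 0  =>  z = -1/(0.828) = -1.207729,  |z| = 1.207729.
Moduli of all roots: 1.2077.
All moduli strictly greater than 1? Yes.
Verdict: Stationary.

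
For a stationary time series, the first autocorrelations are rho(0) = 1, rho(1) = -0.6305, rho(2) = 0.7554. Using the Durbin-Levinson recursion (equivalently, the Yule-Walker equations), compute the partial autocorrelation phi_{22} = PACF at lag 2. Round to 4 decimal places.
\phi_{22} = 0.5940

The PACF at lag k is phi_{kk}, the last component of the solution
to the Yule-Walker system G_k phi = r_k where
  (G_k)_{ij} = rho(|i - j|), (r_k)_i = rho(i), i,j = 1..k.
Equivalently, Durbin-Levinson gives phi_{kk} iteratively:
  phi_{11} = rho(1)
  phi_{kk} = [rho(k) - sum_{j=1..k-1} phi_{k-1,j} rho(k-j)]
            / [1 - sum_{j=1..k-1} phi_{k-1,j} rho(j)],
  phi_{k,j} = phi_{k-1,j} - phi_{kk} phi_{k-1,k-j},  j = 1..k-1.
Step k = 1:
  phi_11 = rho(1) = -0.6305.
Step k = 2:
  phi_22 = [rho(2) - phi_11 rho(1)] / [1 - phi_11 rho(1)] = [0.7554 - (-0.6305)(-0.6305)] / [1 - (-0.6305)(-0.6305)]
         = 0.35786975 / 0.60246975 = 0.594.
Therefore phi_{22} = 0.5940.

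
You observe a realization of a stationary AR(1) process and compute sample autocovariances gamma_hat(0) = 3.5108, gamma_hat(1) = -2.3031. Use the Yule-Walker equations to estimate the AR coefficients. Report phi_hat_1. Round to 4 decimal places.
\hat\phi_{1} = -0.6560

The Yule-Walker equations for an AR(p) process read, in matrix form,
  Gamma_p phi = r_p,   with   (Gamma_p)_{ij} = gamma(|i - j|),
                       (r_p)_i = gamma(i),   i,j = 1..p.
Substitute the sample gammas (Toeplitz matrix and right-hand side of size 1):
  Gamma_p = [[3.5108]]
  r_p     = [-2.3031]
With p = 1 this is the single equation gamma(0) phi_1 = gamma(1):
  phi_hat_1 = gamma(1) / gamma(0) = -2.3031 / 3.5108 = -0.6560.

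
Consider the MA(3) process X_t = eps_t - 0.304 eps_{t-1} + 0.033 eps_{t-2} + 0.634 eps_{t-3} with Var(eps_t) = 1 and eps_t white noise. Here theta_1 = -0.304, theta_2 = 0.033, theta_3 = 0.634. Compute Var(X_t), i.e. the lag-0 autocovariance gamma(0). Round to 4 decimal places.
\gamma(0) = 1.4955

For an MA(q) process X_t = eps_t + sum_i theta_i eps_{t-i} with
Var(eps_t) = sigma^2, the variance is
  gamma(0) = sigma^2 * (1 + sum_i theta_i^2).
  sum_i theta_i^2 = (-0.304)^2 + (0.033)^2 + (0.634)^2 = 0.092416 + 0.001089 + 0.401956 = 0.495461.
  gamma(0) = 1 * (1 + 0.495461) = 1 * 1.495461 = 1.495461, which rounds to 1.4955.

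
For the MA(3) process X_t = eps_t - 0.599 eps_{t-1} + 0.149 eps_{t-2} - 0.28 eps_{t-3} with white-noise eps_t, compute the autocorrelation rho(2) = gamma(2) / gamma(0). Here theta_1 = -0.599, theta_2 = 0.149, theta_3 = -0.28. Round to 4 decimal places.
\rho(2) = 0.2170

For an MA(q) process with theta_0 = 1, the autocovariance is
  gamma(k) = sigma^2 * sum_{i=0..q-k} theta_i * theta_{i+k},
and rho(k) = gamma(k) / gamma(0). Sigma^2 cancels.
  numerator   = (1)*(0.149) + (-0.599)*(-0.28) = 0.31672.
  denominator = (1)^2 + (-0.599)^2 + (0.149)^2 + (-0.28)^2 = 1.459402.
  rho(2) = 0.31672 / 1.459402 = 0.2170.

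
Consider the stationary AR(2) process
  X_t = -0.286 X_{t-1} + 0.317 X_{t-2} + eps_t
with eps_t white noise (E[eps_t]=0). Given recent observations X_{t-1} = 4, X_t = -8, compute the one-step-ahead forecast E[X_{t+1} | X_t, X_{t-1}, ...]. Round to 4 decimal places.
E[X_{t+1} \mid \mathcal F_t] = 3.5560

For an AR(p) model X_t = c + sum_i phi_i X_{t-i} + eps_t, the
one-step-ahead conditional mean is
  E[X_{t+1} | X_t, ...] = c + sum_i phi_i X_{t+1-i}.
Substitute known values:
  E[X_{t+1} | ...] = (-0.286) * (-8) + (0.317) * (4)
                   = 3.5560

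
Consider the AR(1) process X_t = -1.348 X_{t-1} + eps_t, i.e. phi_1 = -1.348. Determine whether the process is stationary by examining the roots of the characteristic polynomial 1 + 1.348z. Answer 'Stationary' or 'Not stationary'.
\text{Not stationary}

The AR(p) characteristic polynomial is P(z) = 1 + 1.348z.
Stationarity requires all roots to lie outside the unit circle, i.e. |z| > 1 for every root.
This is linear in z: 1 + (1.348) z = 0  =>  z = -1/(1.348) = -0.74184,  |z| = 0.74184.
Moduli of all roots: 0.7418.
All moduli strictly greater than 1? No.
Verdict: Not stationary.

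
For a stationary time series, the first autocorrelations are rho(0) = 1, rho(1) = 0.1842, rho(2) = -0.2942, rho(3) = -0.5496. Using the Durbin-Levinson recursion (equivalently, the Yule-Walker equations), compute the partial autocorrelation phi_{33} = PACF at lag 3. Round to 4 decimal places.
\phi_{33} = -0.4849

The PACF at lag k is phi_{kk}, the last component of the solution
to the Yule-Walker system G_k phi = r_k where
  (G_k)_{ij} = rho(|i - j|), (r_k)_i = rho(i), i,j = 1..k.
Equivalently, Durbin-Levinson gives phi_{kk} iteratively:
  phi_{11} = rho(1)
  phi_{kk} = [rho(k) - sum_{j=1..k-1} phi_{k-1,j} rho(k-j)]
            / [1 - sum_{j=1..k-1} phi_{k-1,j} rho(j)],
  phi_{k,j} = phi_{k-1,j} - phi_{kk} phi_{k-1,k-j},  j = 1..k-1.
Step k = 1:
  phi_11 = rho(1) = 0.1842.
Step k = 2:
  phi_22 = [rho(2) - phi_11 rho(1)] / [1 - phi_11 rho(1)] = [-0.2942 - (0.1842)(0.1842)] / [1 - (0.1842)(0.1842)]
         = -0.32812964 / 0.96607036 = -0.339654.
  Update: phi_21 = phi_11 - phi_22 phi_11 = 0.1842 - (-0.339654)(0.1842) = 0.246764.
Step k = 3:
  phi_33 = [rho(3) - phi_21 rho(2) - phi_22 rho(1)] / [1 - phi_21 rho(1) - phi_22 rho(2)]
    numerator   = -0.5496 - (0.246764)(-0.2942) - (-0.339654)(0.1842) = -0.41443769
    denominator = 1 - (0.246764)(0.1842) - (-0.339654)(-0.2942) = 0.85461982
  phi_33 = -0.41443769 / 0.85461982 = -0.4849.
Therefore phi_{33} = -0.4849.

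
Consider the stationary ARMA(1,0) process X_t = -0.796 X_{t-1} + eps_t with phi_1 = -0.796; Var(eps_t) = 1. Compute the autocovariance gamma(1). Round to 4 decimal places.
\gamma(1) = -2.1726

Multiply the model equation by X_{t-k} and take expectations. With theta_0 = psi_0 = 1 and psi_j the MA(infinity) weights, this gives
  gamma(k) - sum_i phi_i gamma(k-i) = c_k,
  c_k = sigma^2 * sum_{j=k..q} theta_j psi_{j-k}   (c_k = 0 for k > q),
using gamma(-m) = gamma(m).
Pure AR (q = 0): c_0 = sigma^2 = 1, c_k = 0 for k >= 1.
Equations for k = 0 and k = 1 (AR order 1):
  gamma(0) = phi_1 gamma(1) + c_0
  gamma(1) = phi_1 gamma(0) + c_1
Substituting the second into the first: gamma(0) (1 - phi_1^2) = c_0 + phi_1 c_1, so
  gamma(0) = c_0 / (1 - phi_1^2) = 1 / (1 - (-0.796)^2) = 1 / 0.366384 = 2.729377.
  gamma(1) = phi_1 gamma(0) = (-0.796)(2.729377) = -2.172584.
Therefore gamma(1) = -2.1726 (to 4 decimal places).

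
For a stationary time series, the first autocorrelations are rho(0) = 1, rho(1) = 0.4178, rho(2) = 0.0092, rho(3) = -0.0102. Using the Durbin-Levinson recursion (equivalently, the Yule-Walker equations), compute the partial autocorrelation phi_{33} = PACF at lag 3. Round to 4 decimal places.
\phi_{33} = 0.0869

The PACF at lag k is phi_{kk}, the last component of the solution
to the Yule-Walker system G_k phi = r_k where
  (G_k)_{ij} = rho(|i - j|), (r_k)_i = rho(i), i,j = 1..k.
Equivalently, Durbin-Levinson gives phi_{kk} iteratively:
  phi_{11} = rho(1)
  phi_{kk} = [rho(k) - sum_{j=1..k-1} phi_{k-1,j} rho(k-j)]
            / [1 - sum_{j=1..k-1} phi_{k-1,j} rho(j)],
  phi_{k,j} = phi_{k-1,j} - phi_{kk} phi_{k-1,k-j},  j = 1..k-1.
Step k = 1:
  phi_11 = rho(1) = 0.4178.
Step k = 2:
  phi_22 = [rho(2) - phi_11 rho(1)] / [1 - phi_11 rho(1)] = [0.0092 - (0.4178)(0.4178)] / [1 - (0.4178)(0.4178)]
         = -0.16535684 / 0.82544316 = -0.200325.
  Update: phi_21 = phi_11 - phi_22 phi_11 = 0.4178 - (-0.200325)(0.4178) = 0.501496.
Step k = 3:
  phi_33 = [rho(3) - phi_21 rho(2) - phi_22 rho(1)] / [1 - phi_21 rho(1) - phi_22 rho(2)]
    numerator   = -0.0102 - (0.501496)(0.0092) - (-0.200325)(0.4178) = 0.06888199
    denominator = 1 - (0.501496)(0.4178) - (-0.200325)(0.0092) = 0.79231806
  phi_33 = 0.06888199 / 0.79231806 = 0.0869.
Therefore phi_{33} = 0.0869.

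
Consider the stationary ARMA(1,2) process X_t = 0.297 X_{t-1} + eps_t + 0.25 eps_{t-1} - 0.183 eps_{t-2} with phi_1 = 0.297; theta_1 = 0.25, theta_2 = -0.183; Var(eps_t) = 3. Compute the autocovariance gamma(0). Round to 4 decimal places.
\gamma(0) = 3.8990

Multiply the model equation by X_{t-k} and take expectations. With theta_0 = psi_0 = 1 and psi_j the MA(infinity) weights, this gives
  gamma(k) - sum_i phi_i gamma(k-i) = c_k,
  c_k = sigma^2 * sum_{j=k..q} theta_j psi_{j-k}   (c_k = 0 for k > q),
using gamma(-m) = gamma(m).
psi-weights needed (psi_j = theta_j + sum_i phi_i psi_{j-i}):
  psi_1 = theta_1 + phi_1 = 0.25 + (0.297) = 0.547
  psi_2 = theta_2 + phi_1 psi_1 = -0.183 + (0.297)(0.547) = -0.020541
Right-hand sides:
  c_0 = sigma^2 (1 + theta_1 psi_1 + theta_2 psi_2) = 3 * (1 + (0.25)(0.547) + (-0.183)(-0.020541)) = 3 * 1.140509 = 3.421527
  c_1 = sigma^2 (theta_1 + theta_2 psi_1) = 3 * (0.25 + (-0.183)(0.547)) = 0.449697
  c_2 = sigma^2 theta_2 = 3 * (-0.183) = -0.549
Equations for k = 0 and k = 1 (AR order 1):
  gamma(0) = phi_1 gamma(1) + c_0
  gamma(1) = phi_1 gamma(0) + c_1
Substituting the second into the first: gamma(0) (1 - phi_1^2) = c_0 + phi_1 c_1, so
  gamma(0) = (c_0 + phi_1 c_1) / (1 - phi_1^2) = (3.421527 + (0.297)(0.449697)) / (1 - (0.297)^2) = 3.555087 / 0.911791 = 3.899015.
Therefore gamma(0) = 3.8990 (to 4 decimal places).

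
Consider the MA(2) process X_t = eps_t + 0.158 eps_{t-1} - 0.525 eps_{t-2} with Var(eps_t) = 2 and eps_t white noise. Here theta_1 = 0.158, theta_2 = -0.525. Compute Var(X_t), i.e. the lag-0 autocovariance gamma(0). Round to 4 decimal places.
\gamma(0) = 2.6012

For an MA(q) process X_t = eps_t + sum_i theta_i eps_{t-i} with
Var(eps_t) = sigma^2, the variance is
  gamma(0) = sigma^2 * (1 + sum_i theta_i^2).
  sum_i theta_i^2 = (0.158)^2 + (-0.525)^2 = 0.024964 + 0.275625 = 0.300589.
  gamma(0) = 2 * (1 + 0.300589) = 2 * 1.300589 = 2.601178, which rounds to 2.6012.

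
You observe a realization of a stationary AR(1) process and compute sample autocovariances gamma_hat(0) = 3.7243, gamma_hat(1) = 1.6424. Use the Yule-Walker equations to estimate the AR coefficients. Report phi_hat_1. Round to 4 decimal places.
\hat\phi_{1} = 0.4410

The Yule-Walker equations for an AR(p) process read, in matrix form,
  Gamma_p phi = r_p,   with   (Gamma_p)_{ij} = gamma(|i - j|),
                       (r_p)_i = gamma(i),   i,j = 1..p.
Substitute the sample gammas (Toeplitz matrix and right-hand side of size 1):
  Gamma_p = [[3.7243]]
  r_p     = [1.6424]
With p = 1 this is the single equation gamma(0) phi_1 = gamma(1):
  phi_hat_1 = gamma(1) / gamma(0) = 1.6424 / 3.7243 = 0.4410.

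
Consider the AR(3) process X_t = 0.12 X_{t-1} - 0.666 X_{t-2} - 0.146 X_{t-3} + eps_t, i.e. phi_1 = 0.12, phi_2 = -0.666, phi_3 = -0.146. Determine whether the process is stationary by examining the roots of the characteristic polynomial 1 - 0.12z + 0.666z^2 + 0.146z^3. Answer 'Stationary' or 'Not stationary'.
\text{Stationary}

The AR(p) characteristic polynomial is P(z) = 1 - 0.12z + 0.666z^2 + 0.146z^3.
Stationarity requires all roots to lie outside the unit circle, i.e. |z| > 1 for every root.
Degree 3: look for a simple real root z0 first, then factor out (1 - z/z0) and solve the remaining quadratic.
Testing z0 = -5: P(-5) = 1 + (-0.12)(-5) + (0.666)(-5)^2 + (0.146)(-5)^3
  = 1 + (0.6) + (16.65) + (-18.25) = 0.  So z_0 = -5 is a root, |z_0| = 5.
Divide out the factor (1 + 0.2 z) = (1 - z/z0) (since 1/z0 = -0.2):
  P(z) = (1 + 0.2 z)(1 + (-0.32) z + (0.73) z^2)
  [check: z-coef -0.32 - (-0.2) = -0.12; z^2-coef 0.73 - (-0.2)(-0.32) = 0.666; z^3-coef -(-0.2)(0.73) = 0.146.]
Remaining roots from the quadratic factor 1 + (-0.32) z + (0.73) z^2:
  Set 1 + (-0.32) z + (0.73) z^2 = 0, i.e. a z^2 + b z + c = 0 with a = 0.73, b = -0.32, c = 1.
  Discriminant D = b^2 - 4ac = (-0.32)^2 - 4*(0.73)*1 = 0.1024 - (2.92) = -2.8176.
  D < 0, so the roots are the complex-conjugate pair z = (-b +/- i sqrt(-D)) / (2a) = 0.2192 +/- 1.1497i.
  For a conjugate pair |z|^2 = z * conj(z) = (product of roots) = c/a = 1/(0.73) = 1.369863, so |z| = sqrt(1.369863) = 1.1704 for both roots.
Moduli of all roots: 5.0000, 1.1704, 1.1704.
All moduli strictly greater than 1? Yes.
Verdict: Stationary.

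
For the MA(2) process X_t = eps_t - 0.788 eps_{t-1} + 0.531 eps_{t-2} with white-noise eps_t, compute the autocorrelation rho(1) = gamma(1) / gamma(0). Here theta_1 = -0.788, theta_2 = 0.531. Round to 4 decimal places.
\rho(1) = -0.6340

For an MA(q) process with theta_0 = 1, the autocovariance is
  gamma(k) = sigma^2 * sum_{i=0..q-k} theta_i * theta_{i+k},
and rho(k) = gamma(k) / gamma(0). Sigma^2 cancels.
  numerator   = (1)*(-0.788) + (-0.788)*(0.531) = -1.206428.
  denominator = (1)^2 + (-0.788)^2 + (0.531)^2 = 1.902905.
  rho(1) = -1.206428 / 1.902905 = -0.6340.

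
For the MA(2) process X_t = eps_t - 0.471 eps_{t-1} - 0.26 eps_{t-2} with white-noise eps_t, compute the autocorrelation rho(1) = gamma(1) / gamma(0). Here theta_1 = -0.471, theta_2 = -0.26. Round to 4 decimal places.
\rho(1) = -0.2703

For an MA(q) process with theta_0 = 1, the autocovariance is
  gamma(k) = sigma^2 * sum_{i=0..q-k} theta_i * theta_{i+k},
and rho(k) = gamma(k) / gamma(0). Sigma^2 cancels.
  numerator   = (1)*(-0.471) + (-0.471)*(-0.26) = -0.34854.
  denominator = (1)^2 + (-0.471)^2 + (-0.26)^2 = 1.289441.
  rho(1) = -0.34854 / 1.289441 = -0.2703.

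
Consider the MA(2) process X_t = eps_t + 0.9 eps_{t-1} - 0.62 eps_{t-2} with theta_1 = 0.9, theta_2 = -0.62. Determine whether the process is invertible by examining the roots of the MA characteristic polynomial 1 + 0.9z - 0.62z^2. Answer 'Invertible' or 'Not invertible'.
\text{Not invertible}

The MA(q) characteristic polynomial is P(z) = 1 + 0.9z - 0.62z^2.
Invertibility requires all roots to lie outside the unit circle, i.e. |z| > 1 for every root.
Set 1 + (0.9) z + (-0.62) z^2 = 0, i.e. a z^2 + b z + c = 0 with a = -0.62, b = 0.9, c = 1.
Discriminant D = b^2 - 4ac = (0.9)^2 - 4*(-0.62)*1 = 0.81 - (-2.48) = 3.29.
D >= 0, so the roots are real: z = (-b +/- sqrt(D)) / (2a) = (-0.9 +/- 1.813836) / (-1.24).
  z_1 = (-0.9 + 1.813836) / (-1.24) = -0.737,   |z_1| = 0.737.
  z_2 = (-0.9 - 1.813836) / (-1.24) = 2.1886,   |z_2| = 2.1886.
Moduli of all roots: 0.7370, 2.1886.
All moduli strictly greater than 1? No.
Verdict: Not invertible.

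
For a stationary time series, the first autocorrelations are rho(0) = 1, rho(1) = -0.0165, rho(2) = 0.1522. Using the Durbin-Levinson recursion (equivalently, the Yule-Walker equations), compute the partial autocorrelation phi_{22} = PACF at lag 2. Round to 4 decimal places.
\phi_{22} = 0.1520

The PACF at lag k is phi_{kk}, the last component of the solution
to the Yule-Walker system G_k phi = r_k where
  (G_k)_{ij} = rho(|i - j|), (r_k)_i = rho(i), i,j = 1..k.
Equivalently, Durbin-Levinson gives phi_{kk} iteratively:
  phi_{11} = rho(1)
  phi_{kk} = [rho(k) - sum_{j=1..k-1} phi_{k-1,j} rho(k-j)]
            / [1 - sum_{j=1..k-1} phi_{k-1,j} rho(j)],
  phi_{k,j} = phi_{k-1,j} - phi_{kk} phi_{k-1,k-j},  j = 1..k-1.
Step k = 1:
  phi_11 = rho(1) = -0.0165.
Step k = 2:
  phi_22 = [rho(2) - phi_11 rho(1)] / [1 - phi_11 rho(1)] = [0.1522 - (-0.0165)(-0.0165)] / [1 - (-0.0165)(-0.0165)]
         = 0.15192775 / 0.99972775 = 0.152.
Therefore phi_{22} = 0.1520.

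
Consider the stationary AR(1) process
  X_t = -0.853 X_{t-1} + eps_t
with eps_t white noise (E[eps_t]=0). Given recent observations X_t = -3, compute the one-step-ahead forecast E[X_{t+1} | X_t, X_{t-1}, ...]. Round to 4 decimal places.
E[X_{t+1} \mid \mathcal F_t] = 2.5590

For an AR(p) model X_t = c + sum_i phi_i X_{t-i} + eps_t, the
one-step-ahead conditional mean is
  E[X_{t+1} | X_t, ...] = c + sum_i phi_i X_{t+1-i}.
Substitute known values:
  E[X_{t+1} | ...] = (-0.853) * (-3)
                   = 2.5590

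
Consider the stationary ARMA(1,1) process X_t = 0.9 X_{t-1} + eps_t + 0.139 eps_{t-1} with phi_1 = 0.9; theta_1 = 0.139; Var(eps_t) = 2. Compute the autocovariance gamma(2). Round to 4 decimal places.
\gamma(2) = 11.0745

Multiply the model equation by X_{t-k} and take expectations. With theta_0 = psi_0 = 1 and psi_j the MA(infinity) weights, this gives
  gamma(k) - sum_i phi_i gamma(k-i) = c_k,
  c_k = sigma^2 * sum_{j=k..q} theta_j psi_{j-k}   (c_k = 0 for k > q),
using gamma(-m) = gamma(m).
psi-weights needed (psi_j = theta_j + sum_i phi_i psi_{j-i}):
  psi_1 = theta_1 + phi_1 = 0.139 + (0.9) = 1.039
Right-hand sides:
  c_0 = sigma^2 (1 + theta_1 psi_1) = 2 * (1 + (0.139)(1.039)) = 2 * 1.144421 = 2.288842
  c_1 = sigma^2 theta_1 = 2 * (0.139) = 0.278
  c_2 = 0
Equations for k = 0 and k = 1 (AR order 1):
  gamma(0) = phi_1 gamma(1) + c_0
  gamma(1) = phi_1 gamma(0) + c_1
Substituting the second into the first: gamma(0) (1 - phi_1^2) = c_0 + phi_1 c_1, so
  gamma(0) = (c_0 + phi_1 c_1) / (1 - phi_1^2) = (2.288842 + (0.9)(0.278)) / (1 - (0.9)^2) = 2.539042 / 0.19 = 13.363379.
  gamma(1) = phi_1 gamma(0) + c_1 = (0.9)(13.363379) + (0.278) = 12.305041.
For k = 2 (> q): gamma(2) = phi_1 gamma(1) = (0.9)(12.305041) = 11.074537.
Therefore gamma(2) = 11.0745 (to 4 decimal places).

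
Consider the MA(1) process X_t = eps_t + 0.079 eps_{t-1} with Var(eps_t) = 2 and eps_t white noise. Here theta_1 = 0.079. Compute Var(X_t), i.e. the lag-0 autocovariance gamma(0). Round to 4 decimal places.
\gamma(0) = 2.0125

For an MA(q) process X_t = eps_t + sum_i theta_i eps_{t-i} with
Var(eps_t) = sigma^2, the variance is
  gamma(0) = sigma^2 * (1 + sum_i theta_i^2).
  sum_i theta_i^2 = (0.079)^2 = 0.006241.
  gamma(0) = 2 * (1 + 0.006241) = 2 * 1.006241 = 2.012482, which rounds to 2.0125.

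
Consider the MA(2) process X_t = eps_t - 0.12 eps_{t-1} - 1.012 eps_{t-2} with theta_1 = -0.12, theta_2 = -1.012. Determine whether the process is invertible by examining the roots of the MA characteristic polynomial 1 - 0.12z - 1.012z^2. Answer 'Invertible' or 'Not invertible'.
\text{Not invertible}

The MA(q) characteristic polynomial is P(z) = 1 - 0.12z - 1.012z^2.
Invertibility requires all roots to lie outside the unit circle, i.e. |z| > 1 for every root.
Set 1 + (-0.12) z + (-1.012) z^2 = 0, i.e. a z^2 + b z + c = 0 with a = -1.012, b = -0.12, c = 1.
Discriminant D = b^2 - 4ac = (-0.12)^2 - 4*(-1.012)*1 = 0.0144 - (-4.048) = 4.0624.
D >= 0, so the roots are real: z = (-b +/- sqrt(D)) / (2a) = (0.12 +/- 2.01554) / (-2.024).
  z_1 = (0.12 + 2.01554) / (-2.024) = -1.0551,   |z_1| = 1.0551.
  z_2 = (0.12 - 2.01554) / (-2.024) = 0.9365,   |z_2| = 0.9365.
Moduli of all roots: 1.0551, 0.9365.
All moduli strictly greater than 1? No.
Verdict: Not invertible.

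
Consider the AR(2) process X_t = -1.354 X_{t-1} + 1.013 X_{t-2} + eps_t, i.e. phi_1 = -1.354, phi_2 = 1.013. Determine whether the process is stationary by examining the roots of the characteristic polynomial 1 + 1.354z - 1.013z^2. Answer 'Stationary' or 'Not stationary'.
\text{Not stationary}

The AR(p) characteristic polynomial is P(z) = 1 + 1.354z - 1.013z^2.
Stationarity requires all roots to lie outside the unit circle, i.e. |z| > 1 for every root.
Set 1 + (1.354) z + (-1.013) z^2 = 0, i.e. a z^2 + b z + c = 0 with a = -1.013, b = 1.354, c = 1.
Discriminant D = b^2 - 4ac = (1.354)^2 - 4*(-1.013)*1 = 1.833316 - (-4.052) = 5.885316.
D >= 0, so the roots are real: z = (-b +/- sqrt(D)) / (2a) = (-1.354 +/- 2.425967) / (-2.026).
  z_1 = (-1.354 + 2.425967) / (-2.026) = -0.5291,   |z_1| = 0.5291.
  z_2 = (-1.354 - 2.425967) / (-2.026) = 1.8657,   |z_2| = 1.8657.
Moduli of all roots: 0.5291, 1.8657.
All moduli strictly greater than 1? No.
Verdict: Not stationary.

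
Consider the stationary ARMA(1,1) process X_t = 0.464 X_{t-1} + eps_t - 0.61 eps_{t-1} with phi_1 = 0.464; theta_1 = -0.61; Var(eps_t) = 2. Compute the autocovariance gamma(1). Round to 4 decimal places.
\gamma(1) = -0.2668

Multiply the model equation by X_{t-k} and take expectations. With theta_0 = psi_0 = 1 and psi_j the MA(infinity) weights, this gives
  gamma(k) - sum_i phi_i gamma(k-i) = c_k,
  c_k = sigma^2 * sum_{j=k..q} theta_j psi_{j-k}   (c_k = 0 for k > q),
using gamma(-m) = gamma(m).
psi-weights needed (psi_j = theta_j + sum_i phi_i psi_{j-i}):
  psi_1 = theta_1 + phi_1 = -0.61 + (0.464) = -0.146
Right-hand sides:
  c_0 = sigma^2 (1 + theta_1 psi_1) = 2 * (1 + (-0.61)(-0.146)) = 2 * 1.08906 = 2.17812
  c_1 = sigma^2 theta_1 = 2 * (-0.61) = -1.22
  c_2 = 0
Equations for k = 0 and k = 1 (AR order 1):
  gamma(0) = phi_1 gamma(1) + c_0
  gamma(1) = phi_1 gamma(0) + c_1
Substituting the second into the first: gamma(0) (1 - phi_1^2) = c_0 + phi_1 c_1, so
  gamma(0) = (c_0 + phi_1 c_1) / (1 - phi_1^2) = (2.17812 + (0.464)(-1.22)) / (1 - (0.464)^2) = 1.61204 / 0.784704 = 2.054329.
  gamma(1) = phi_1 gamma(0) + c_1 = (0.464)(2.054329) + (-1.22) = -0.266791.
Therefore gamma(1) = -0.2668 (to 4 decimal places).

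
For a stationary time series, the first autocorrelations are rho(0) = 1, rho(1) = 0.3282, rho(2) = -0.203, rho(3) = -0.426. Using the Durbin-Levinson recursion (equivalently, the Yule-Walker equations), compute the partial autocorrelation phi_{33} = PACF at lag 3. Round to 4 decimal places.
\phi_{33} = -0.2830

The PACF at lag k is phi_{kk}, the last component of the solution
to the Yule-Walker system G_k phi = r_k where
  (G_k)_{ij} = rho(|i - j|), (r_k)_i = rho(i), i,j = 1..k.
Equivalently, Durbin-Levinson gives phi_{kk} iteratively:
  phi_{11} = rho(1)
  phi_{kk} = [rho(k) - sum_{j=1..k-1} phi_{k-1,j} rho(k-j)]
            / [1 - sum_{j=1..k-1} phi_{k-1,j} rho(j)],
  phi_{k,j} = phi_{k-1,j} - phi_{kk} phi_{k-1,k-j},  j = 1..k-1.
Step k = 1:
  phi_11 = rho(1) = 0.3282.
Step k = 2:
  phi_22 = [rho(2) - phi_11 rho(1)] / [1 - phi_11 rho(1)] = [-0.203 - (0.3282)(0.3282)] / [1 - (0.3282)(0.3282)]
         = -0.31071524 / 0.89228476 = -0.348224.
  Update: phi_21 = phi_11 - phi_22 phi_11 = 0.3282 - (-0.348224)(0.3282) = 0.442487.
Step k = 3:
  phi_33 = [rho(3) - phi_21 rho(2) - phi_22 rho(1)] / [1 - phi_21 rho(1) - phi_22 rho(2)]
    numerator   = -0.426 - (0.442487)(-0.203) - (-0.348224)(0.3282) = -0.22188788
    denominator = 1 - (0.442487)(0.3282) - (-0.348224)(-0.203) = 0.78408616
  phi_33 = -0.22188788 / 0.78408616 = -0.283.
Therefore phi_{33} = -0.2830.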